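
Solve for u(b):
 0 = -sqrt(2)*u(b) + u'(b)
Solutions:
 u(b) = C1*exp(sqrt(2)*b)


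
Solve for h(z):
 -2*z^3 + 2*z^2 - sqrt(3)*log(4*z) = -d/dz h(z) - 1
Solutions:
 h(z) = C1 + z^4/2 - 2*z^3/3 + sqrt(3)*z*log(z) - sqrt(3)*z - z + 2*sqrt(3)*z*log(2)


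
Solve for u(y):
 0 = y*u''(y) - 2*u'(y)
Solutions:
 u(y) = C1 + C2*y^3


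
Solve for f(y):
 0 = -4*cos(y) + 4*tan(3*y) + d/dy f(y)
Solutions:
 f(y) = C1 + 4*log(cos(3*y))/3 + 4*sin(y)


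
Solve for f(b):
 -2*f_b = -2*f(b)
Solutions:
 f(b) = C1*exp(b)


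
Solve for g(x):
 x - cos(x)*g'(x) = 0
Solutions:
 g(x) = C1 + Integral(x/cos(x), x)


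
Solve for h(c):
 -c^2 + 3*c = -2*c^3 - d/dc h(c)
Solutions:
 h(c) = C1 - c^4/2 + c^3/3 - 3*c^2/2


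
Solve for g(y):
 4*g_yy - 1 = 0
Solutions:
 g(y) = C1 + C2*y + y^2/8


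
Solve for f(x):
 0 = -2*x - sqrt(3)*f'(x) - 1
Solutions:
 f(x) = C1 - sqrt(3)*x^2/3 - sqrt(3)*x/3


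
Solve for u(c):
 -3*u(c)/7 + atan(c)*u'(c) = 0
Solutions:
 u(c) = C1*exp(3*Integral(1/atan(c), c)/7)


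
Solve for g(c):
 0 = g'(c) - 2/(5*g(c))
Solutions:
 g(c) = -sqrt(C1 + 20*c)/5
 g(c) = sqrt(C1 + 20*c)/5


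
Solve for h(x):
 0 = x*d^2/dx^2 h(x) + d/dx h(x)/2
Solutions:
 h(x) = C1 + C2*sqrt(x)


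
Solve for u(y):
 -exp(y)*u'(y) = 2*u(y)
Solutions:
 u(y) = C1*exp(2*exp(-y))


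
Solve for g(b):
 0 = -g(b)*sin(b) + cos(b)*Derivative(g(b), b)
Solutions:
 g(b) = C1/cos(b)


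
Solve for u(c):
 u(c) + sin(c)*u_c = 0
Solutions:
 u(c) = C1*sqrt(cos(c) + 1)/sqrt(cos(c) - 1)


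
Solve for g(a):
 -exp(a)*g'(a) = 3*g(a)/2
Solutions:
 g(a) = C1*exp(3*exp(-a)/2)


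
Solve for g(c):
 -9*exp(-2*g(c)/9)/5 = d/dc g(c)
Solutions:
 g(c) = 9*log(-sqrt(C1 - 9*c)) - 9*log(15) + 9*log(10)/2
 g(c) = 9*log(C1 - 9*c)/2 - 9*log(15) + 9*log(10)/2


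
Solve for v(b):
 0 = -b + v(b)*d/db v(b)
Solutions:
 v(b) = -sqrt(C1 + b^2)
 v(b) = sqrt(C1 + b^2)


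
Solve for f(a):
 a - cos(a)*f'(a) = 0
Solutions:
 f(a) = C1 + Integral(a/cos(a), a)


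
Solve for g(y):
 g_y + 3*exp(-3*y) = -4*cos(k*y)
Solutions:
 g(y) = C1 + exp(-3*y) - 4*sin(k*y)/k


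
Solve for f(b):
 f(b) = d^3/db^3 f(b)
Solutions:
 f(b) = C3*exp(b) + (C1*sin(sqrt(3)*b/2) + C2*cos(sqrt(3)*b/2))*exp(-b/2)


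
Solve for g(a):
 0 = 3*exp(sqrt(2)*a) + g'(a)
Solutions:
 g(a) = C1 - 3*sqrt(2)*exp(sqrt(2)*a)/2


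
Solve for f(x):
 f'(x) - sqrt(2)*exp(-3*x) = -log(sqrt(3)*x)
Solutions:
 f(x) = C1 - x*log(x) + x*(1 - log(3)/2) - sqrt(2)*exp(-3*x)/3


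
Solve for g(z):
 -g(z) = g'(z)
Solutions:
 g(z) = C1*exp(-z)


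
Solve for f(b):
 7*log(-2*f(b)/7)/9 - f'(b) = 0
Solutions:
 -9*Integral(1/(log(-_y) - log(7) + log(2)), (_y, f(b)))/7 = C1 - b


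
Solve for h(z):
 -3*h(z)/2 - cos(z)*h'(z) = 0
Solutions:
 h(z) = C1*(sin(z) - 1)^(3/4)/(sin(z) + 1)^(3/4)


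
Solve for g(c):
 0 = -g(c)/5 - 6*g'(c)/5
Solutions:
 g(c) = C1*exp(-c/6)


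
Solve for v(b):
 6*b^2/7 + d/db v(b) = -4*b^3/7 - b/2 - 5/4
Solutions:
 v(b) = C1 - b^4/7 - 2*b^3/7 - b^2/4 - 5*b/4


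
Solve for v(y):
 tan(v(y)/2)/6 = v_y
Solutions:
 v(y) = -2*asin(C1*exp(y/12)) + 2*pi
 v(y) = 2*asin(C1*exp(y/12))


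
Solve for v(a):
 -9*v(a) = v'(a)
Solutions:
 v(a) = C1*exp(-9*a)


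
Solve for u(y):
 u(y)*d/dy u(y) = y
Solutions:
 u(y) = -sqrt(C1 + y^2)
 u(y) = sqrt(C1 + y^2)


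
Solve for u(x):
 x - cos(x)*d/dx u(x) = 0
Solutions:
 u(x) = C1 + Integral(x/cos(x), x)


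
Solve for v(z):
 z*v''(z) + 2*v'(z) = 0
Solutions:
 v(z) = C1 + C2/z


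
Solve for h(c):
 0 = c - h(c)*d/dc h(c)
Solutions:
 h(c) = -sqrt(C1 + c^2)
 h(c) = sqrt(C1 + c^2)


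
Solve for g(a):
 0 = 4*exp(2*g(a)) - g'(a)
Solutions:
 g(a) = log(-sqrt(-1/(C1 + 4*a))) - log(2)/2
 g(a) = log(-1/(C1 + 4*a))/2 - log(2)/2


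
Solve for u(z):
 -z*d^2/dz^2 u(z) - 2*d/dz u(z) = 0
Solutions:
 u(z) = C1 + C2/z


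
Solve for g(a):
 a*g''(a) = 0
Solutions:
 g(a) = C1 + C2*a


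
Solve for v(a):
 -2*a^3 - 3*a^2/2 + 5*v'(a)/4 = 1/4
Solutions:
 v(a) = C1 + 2*a^4/5 + 2*a^3/5 + a/5


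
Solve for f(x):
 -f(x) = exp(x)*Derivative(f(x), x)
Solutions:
 f(x) = C1*exp(exp(-x))


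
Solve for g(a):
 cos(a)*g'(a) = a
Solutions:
 g(a) = C1 + Integral(a/cos(a), a)


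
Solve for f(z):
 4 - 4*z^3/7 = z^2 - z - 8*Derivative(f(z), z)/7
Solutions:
 f(z) = C1 + z^4/8 + 7*z^3/24 - 7*z^2/16 - 7*z/2


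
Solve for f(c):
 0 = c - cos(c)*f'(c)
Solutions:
 f(c) = C1 + Integral(c/cos(c), c)


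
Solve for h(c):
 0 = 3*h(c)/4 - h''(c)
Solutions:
 h(c) = C1*exp(-sqrt(3)*c/2) + C2*exp(sqrt(3)*c/2)


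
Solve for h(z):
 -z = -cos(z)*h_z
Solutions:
 h(z) = C1 + Integral(z/cos(z), z)


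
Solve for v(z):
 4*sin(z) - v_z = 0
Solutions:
 v(z) = C1 - 4*cos(z)


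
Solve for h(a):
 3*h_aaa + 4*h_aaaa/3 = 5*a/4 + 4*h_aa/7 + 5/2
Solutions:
 h(a) = C1 + C2*a + C3*exp(a*(-63 + sqrt(5313))/56) + C4*exp(-a*(63 + sqrt(5313))/56) - 35*a^3/96 - 1015*a^2/128


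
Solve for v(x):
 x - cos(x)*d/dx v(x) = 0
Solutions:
 v(x) = C1 + Integral(x/cos(x), x)


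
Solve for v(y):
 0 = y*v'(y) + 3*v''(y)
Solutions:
 v(y) = C1 + C2*erf(sqrt(6)*y/6)


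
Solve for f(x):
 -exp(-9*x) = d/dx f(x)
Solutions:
 f(x) = C1 + exp(-9*x)/9


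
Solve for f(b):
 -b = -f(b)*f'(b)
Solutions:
 f(b) = -sqrt(C1 + b^2)
 f(b) = sqrt(C1 + b^2)


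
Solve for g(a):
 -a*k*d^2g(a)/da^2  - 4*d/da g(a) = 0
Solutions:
 g(a) = C1 + a^(((re(k) - 4)*re(k) + im(k)^2)/(re(k)^2 + im(k)^2))*(C2*sin(4*log(a)*Abs(im(k))/(re(k)^2 + im(k)^2)) + C3*cos(4*log(a)*im(k)/(re(k)^2 + im(k)^2)))


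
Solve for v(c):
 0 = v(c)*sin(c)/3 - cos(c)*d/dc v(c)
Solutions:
 v(c) = C1/cos(c)^(1/3)


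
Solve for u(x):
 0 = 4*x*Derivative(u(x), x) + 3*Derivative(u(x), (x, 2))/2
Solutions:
 u(x) = C1 + C2*erf(2*sqrt(3)*x/3)


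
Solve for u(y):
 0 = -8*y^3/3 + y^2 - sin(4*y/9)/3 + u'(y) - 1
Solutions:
 u(y) = C1 + 2*y^4/3 - y^3/3 + y - 3*cos(4*y/9)/4


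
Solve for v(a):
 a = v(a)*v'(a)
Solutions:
 v(a) = -sqrt(C1 + a^2)
 v(a) = sqrt(C1 + a^2)


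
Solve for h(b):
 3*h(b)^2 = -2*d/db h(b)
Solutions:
 h(b) = 2/(C1 + 3*b)


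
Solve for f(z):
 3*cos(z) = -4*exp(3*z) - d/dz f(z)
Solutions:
 f(z) = C1 - 4*exp(3*z)/3 - 3*sin(z)


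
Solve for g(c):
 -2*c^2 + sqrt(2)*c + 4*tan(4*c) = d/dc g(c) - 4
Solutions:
 g(c) = C1 - 2*c^3/3 + sqrt(2)*c^2/2 + 4*c - log(cos(4*c))


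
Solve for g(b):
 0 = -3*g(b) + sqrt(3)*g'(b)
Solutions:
 g(b) = C1*exp(sqrt(3)*b)


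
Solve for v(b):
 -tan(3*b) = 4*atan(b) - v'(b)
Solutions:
 v(b) = C1 + 4*b*atan(b) - 2*log(b^2 + 1) - log(cos(3*b))/3


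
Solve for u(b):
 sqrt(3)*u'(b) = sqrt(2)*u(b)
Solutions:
 u(b) = C1*exp(sqrt(6)*b/3)


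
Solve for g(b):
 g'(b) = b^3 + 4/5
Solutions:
 g(b) = C1 + b^4/4 + 4*b/5


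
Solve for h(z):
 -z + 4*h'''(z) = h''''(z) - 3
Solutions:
 h(z) = C1 + C2*z + C3*z^2 + C4*exp(4*z) + z^4/96 - 11*z^3/96


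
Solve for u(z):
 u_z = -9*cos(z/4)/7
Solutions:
 u(z) = C1 - 36*sin(z/4)/7


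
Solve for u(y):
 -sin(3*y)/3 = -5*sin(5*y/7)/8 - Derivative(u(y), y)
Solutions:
 u(y) = C1 + 7*cos(5*y/7)/8 - cos(3*y)/9


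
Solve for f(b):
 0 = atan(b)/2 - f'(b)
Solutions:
 f(b) = C1 + b*atan(b)/2 - log(b^2 + 1)/4


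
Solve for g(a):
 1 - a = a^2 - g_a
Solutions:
 g(a) = C1 + a^3/3 + a^2/2 - a


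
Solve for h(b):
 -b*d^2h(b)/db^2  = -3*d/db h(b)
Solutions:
 h(b) = C1 + C2*b^4


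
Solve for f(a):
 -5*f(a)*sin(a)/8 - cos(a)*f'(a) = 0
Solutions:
 f(a) = C1*cos(a)^(5/8)


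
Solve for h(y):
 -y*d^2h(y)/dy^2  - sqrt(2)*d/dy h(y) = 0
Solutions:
 h(y) = C1 + C2*y^(1 - sqrt(2))


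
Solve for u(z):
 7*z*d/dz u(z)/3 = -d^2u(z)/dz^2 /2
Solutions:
 u(z) = C1 + C2*erf(sqrt(21)*z/3)


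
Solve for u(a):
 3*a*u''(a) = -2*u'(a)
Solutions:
 u(a) = C1 + C2*a^(1/3)


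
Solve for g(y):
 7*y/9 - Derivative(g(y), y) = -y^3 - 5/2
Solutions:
 g(y) = C1 + y^4/4 + 7*y^2/18 + 5*y/2


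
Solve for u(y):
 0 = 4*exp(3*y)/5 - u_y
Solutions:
 u(y) = C1 + 4*exp(3*y)/15


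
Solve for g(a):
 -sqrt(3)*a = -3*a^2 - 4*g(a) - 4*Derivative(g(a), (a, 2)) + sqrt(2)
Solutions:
 g(a) = C1*sin(a) + C2*cos(a) - 3*a^2/4 + sqrt(3)*a/4 + sqrt(2)/4 + 3/2


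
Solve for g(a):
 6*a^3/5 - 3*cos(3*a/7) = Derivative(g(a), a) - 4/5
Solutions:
 g(a) = C1 + 3*a^4/10 + 4*a/5 - 7*sin(3*a/7)


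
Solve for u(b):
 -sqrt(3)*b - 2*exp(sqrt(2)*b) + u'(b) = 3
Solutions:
 u(b) = C1 + sqrt(3)*b^2/2 + 3*b + sqrt(2)*exp(sqrt(2)*b)


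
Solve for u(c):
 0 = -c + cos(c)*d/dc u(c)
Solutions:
 u(c) = C1 + Integral(c/cos(c), c)


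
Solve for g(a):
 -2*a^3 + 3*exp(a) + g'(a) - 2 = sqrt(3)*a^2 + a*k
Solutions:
 g(a) = C1 + a^4/2 + sqrt(3)*a^3/3 + a^2*k/2 + 2*a - 3*exp(a)


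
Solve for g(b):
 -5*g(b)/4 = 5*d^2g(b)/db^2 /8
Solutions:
 g(b) = C1*sin(sqrt(2)*b) + C2*cos(sqrt(2)*b)


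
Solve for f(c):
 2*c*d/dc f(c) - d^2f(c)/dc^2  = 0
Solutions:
 f(c) = C1 + C2*erfi(c)


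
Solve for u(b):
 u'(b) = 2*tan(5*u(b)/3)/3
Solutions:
 u(b) = -3*asin(C1*exp(10*b/9))/5 + 3*pi/5
 u(b) = 3*asin(C1*exp(10*b/9))/5


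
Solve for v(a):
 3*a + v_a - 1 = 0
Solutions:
 v(a) = C1 - 3*a^2/2 + a


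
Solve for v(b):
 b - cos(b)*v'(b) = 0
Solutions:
 v(b) = C1 + Integral(b/cos(b), b)


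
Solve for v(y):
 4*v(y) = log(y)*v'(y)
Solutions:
 v(y) = C1*exp(4*li(y))


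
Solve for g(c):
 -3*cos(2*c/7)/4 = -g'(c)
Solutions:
 g(c) = C1 + 21*sin(2*c/7)/8


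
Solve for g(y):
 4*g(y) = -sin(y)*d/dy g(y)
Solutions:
 g(y) = C1*(cos(y)^2 + 2*cos(y) + 1)/(cos(y)^2 - 2*cos(y) + 1)


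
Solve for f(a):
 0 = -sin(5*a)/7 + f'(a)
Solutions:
 f(a) = C1 - cos(5*a)/35


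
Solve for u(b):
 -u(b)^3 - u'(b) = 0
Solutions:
 u(b) = -sqrt(2)*sqrt(-1/(C1 - b))/2
 u(b) = sqrt(2)*sqrt(-1/(C1 - b))/2


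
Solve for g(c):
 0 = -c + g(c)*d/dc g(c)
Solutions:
 g(c) = -sqrt(C1 + c^2)
 g(c) = sqrt(C1 + c^2)


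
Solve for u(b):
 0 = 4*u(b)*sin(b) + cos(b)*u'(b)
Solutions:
 u(b) = C1*cos(b)^4


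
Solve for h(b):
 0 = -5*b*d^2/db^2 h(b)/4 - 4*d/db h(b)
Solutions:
 h(b) = C1 + C2/b^(11/5)


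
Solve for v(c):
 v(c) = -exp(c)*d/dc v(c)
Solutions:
 v(c) = C1*exp(exp(-c))


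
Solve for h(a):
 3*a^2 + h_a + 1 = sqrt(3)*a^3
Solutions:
 h(a) = C1 + sqrt(3)*a^4/4 - a^3 - a


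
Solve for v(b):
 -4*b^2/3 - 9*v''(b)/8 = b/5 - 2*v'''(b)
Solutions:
 v(b) = C1 + C2*b + C3*exp(9*b/16) - 8*b^4/81 - 2668*b^3/3645 - 42688*b^2/10935


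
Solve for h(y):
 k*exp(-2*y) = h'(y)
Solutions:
 h(y) = C1 - k*exp(-2*y)/2


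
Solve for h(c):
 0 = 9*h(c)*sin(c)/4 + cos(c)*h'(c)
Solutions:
 h(c) = C1*cos(c)^(9/4)


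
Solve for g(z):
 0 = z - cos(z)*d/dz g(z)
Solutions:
 g(z) = C1 + Integral(z/cos(z), z)


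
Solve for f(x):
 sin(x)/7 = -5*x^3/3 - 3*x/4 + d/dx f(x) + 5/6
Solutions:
 f(x) = C1 + 5*x^4/12 + 3*x^2/8 - 5*x/6 - cos(x)/7


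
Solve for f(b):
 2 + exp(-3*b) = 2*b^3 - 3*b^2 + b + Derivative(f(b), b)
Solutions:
 f(b) = C1 - b^4/2 + b^3 - b^2/2 + 2*b - exp(-3*b)/3


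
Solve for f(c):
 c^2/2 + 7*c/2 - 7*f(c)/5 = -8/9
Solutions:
 f(c) = 5*c^2/14 + 5*c/2 + 40/63


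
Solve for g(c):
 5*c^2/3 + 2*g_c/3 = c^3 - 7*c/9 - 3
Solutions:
 g(c) = C1 + 3*c^4/8 - 5*c^3/6 - 7*c^2/12 - 9*c/2


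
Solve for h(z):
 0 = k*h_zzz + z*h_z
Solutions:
 h(z) = C1 + Integral(C2*airyai(z*(-1/k)^(1/3)) + C3*airybi(z*(-1/k)^(1/3)), z)


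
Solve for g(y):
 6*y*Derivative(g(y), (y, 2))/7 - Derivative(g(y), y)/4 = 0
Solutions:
 g(y) = C1 + C2*y^(31/24)


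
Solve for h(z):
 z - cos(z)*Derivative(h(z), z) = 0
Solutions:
 h(z) = C1 + Integral(z/cos(z), z)


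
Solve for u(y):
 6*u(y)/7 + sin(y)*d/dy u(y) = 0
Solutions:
 u(y) = C1*(cos(y) + 1)^(3/7)/(cos(y) - 1)^(3/7)


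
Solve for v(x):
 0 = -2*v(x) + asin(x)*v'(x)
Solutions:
 v(x) = C1*exp(2*Integral(1/asin(x), x))


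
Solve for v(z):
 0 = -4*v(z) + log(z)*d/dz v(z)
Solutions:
 v(z) = C1*exp(4*li(z))


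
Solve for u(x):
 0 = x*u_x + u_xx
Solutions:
 u(x) = C1 + C2*erf(sqrt(2)*x/2)


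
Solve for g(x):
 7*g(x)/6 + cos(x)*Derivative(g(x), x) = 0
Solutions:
 g(x) = C1*(sin(x) - 1)^(7/12)/(sin(x) + 1)^(7/12)


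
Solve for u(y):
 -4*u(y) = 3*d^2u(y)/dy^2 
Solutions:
 u(y) = C1*sin(2*sqrt(3)*y/3) + C2*cos(2*sqrt(3)*y/3)


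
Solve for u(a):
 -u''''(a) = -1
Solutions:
 u(a) = C1 + C2*a + C3*a^2 + C4*a^3 + a^4/24


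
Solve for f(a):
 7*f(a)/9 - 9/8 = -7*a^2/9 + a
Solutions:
 f(a) = -a^2 + 9*a/7 + 81/56


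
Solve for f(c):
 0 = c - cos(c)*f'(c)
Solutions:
 f(c) = C1 + Integral(c/cos(c), c)


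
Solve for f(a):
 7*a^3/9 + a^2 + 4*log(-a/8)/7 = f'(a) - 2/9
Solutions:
 f(a) = C1 + 7*a^4/36 + a^3/3 + 4*a*log(-a)/7 + 2*a*(-54*log(2) - 11)/63


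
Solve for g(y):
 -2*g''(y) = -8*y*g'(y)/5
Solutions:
 g(y) = C1 + C2*erfi(sqrt(10)*y/5)


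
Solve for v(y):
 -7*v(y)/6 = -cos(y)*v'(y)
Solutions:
 v(y) = C1*(sin(y) + 1)^(7/12)/(sin(y) - 1)^(7/12)


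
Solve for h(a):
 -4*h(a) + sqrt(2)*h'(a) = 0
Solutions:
 h(a) = C1*exp(2*sqrt(2)*a)


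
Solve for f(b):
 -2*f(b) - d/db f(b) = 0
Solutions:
 f(b) = C1*exp(-2*b)


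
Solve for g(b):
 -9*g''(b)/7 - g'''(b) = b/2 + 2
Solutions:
 g(b) = C1 + C2*b + C3*exp(-9*b/7) - 7*b^3/108 - 203*b^2/324


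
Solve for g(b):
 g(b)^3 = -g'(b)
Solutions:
 g(b) = -sqrt(2)*sqrt(-1/(C1 - b))/2
 g(b) = sqrt(2)*sqrt(-1/(C1 - b))/2


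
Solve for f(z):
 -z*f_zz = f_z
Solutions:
 f(z) = C1 + C2*log(z)


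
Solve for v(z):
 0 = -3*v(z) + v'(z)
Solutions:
 v(z) = C1*exp(3*z)


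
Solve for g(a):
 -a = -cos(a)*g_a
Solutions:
 g(a) = C1 + Integral(a/cos(a), a)


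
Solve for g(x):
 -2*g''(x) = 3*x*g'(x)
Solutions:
 g(x) = C1 + C2*erf(sqrt(3)*x/2)


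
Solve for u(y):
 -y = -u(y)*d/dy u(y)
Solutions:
 u(y) = -sqrt(C1 + y^2)
 u(y) = sqrt(C1 + y^2)


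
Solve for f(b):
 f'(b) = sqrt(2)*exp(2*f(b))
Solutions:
 f(b) = log(-sqrt(-1/(C1 + sqrt(2)*b))) - log(2)/2
 f(b) = log(-1/(C1 + sqrt(2)*b))/2 - log(2)/2


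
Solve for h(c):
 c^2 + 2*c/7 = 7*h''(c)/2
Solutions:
 h(c) = C1 + C2*c + c^4/42 + 2*c^3/147


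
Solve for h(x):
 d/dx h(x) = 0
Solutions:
 h(x) = C1


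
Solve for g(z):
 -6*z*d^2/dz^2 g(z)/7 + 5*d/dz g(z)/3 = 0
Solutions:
 g(z) = C1 + C2*z^(53/18)


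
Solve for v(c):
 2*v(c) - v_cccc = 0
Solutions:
 v(c) = C1*exp(-2^(1/4)*c) + C2*exp(2^(1/4)*c) + C3*sin(2^(1/4)*c) + C4*cos(2^(1/4)*c)


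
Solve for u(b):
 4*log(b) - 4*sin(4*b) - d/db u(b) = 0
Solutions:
 u(b) = C1 + 4*b*log(b) - 4*b + cos(4*b)


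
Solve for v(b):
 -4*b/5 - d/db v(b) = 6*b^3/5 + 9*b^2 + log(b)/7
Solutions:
 v(b) = C1 - 3*b^4/10 - 3*b^3 - 2*b^2/5 - b*log(b)/7 + b/7


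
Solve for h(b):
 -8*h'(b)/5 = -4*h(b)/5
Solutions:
 h(b) = C1*exp(b/2)


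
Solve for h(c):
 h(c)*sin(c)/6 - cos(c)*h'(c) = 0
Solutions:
 h(c) = C1/cos(c)^(1/6)


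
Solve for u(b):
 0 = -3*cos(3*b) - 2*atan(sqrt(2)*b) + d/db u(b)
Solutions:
 u(b) = C1 + 2*b*atan(sqrt(2)*b) - sqrt(2)*log(2*b^2 + 1)/2 + sin(3*b)


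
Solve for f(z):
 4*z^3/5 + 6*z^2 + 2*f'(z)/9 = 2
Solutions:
 f(z) = C1 - 9*z^4/10 - 9*z^3 + 9*z


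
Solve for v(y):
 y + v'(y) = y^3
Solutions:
 v(y) = C1 + y^4/4 - y^2/2


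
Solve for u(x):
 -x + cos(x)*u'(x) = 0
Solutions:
 u(x) = C1 + Integral(x/cos(x), x)


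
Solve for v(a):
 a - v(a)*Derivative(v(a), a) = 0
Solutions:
 v(a) = -sqrt(C1 + a^2)
 v(a) = sqrt(C1 + a^2)


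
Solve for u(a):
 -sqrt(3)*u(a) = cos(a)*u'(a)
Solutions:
 u(a) = C1*(sin(a) - 1)^(sqrt(3)/2)/(sin(a) + 1)^(sqrt(3)/2)


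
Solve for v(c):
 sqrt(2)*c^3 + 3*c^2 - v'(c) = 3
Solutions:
 v(c) = C1 + sqrt(2)*c^4/4 + c^3 - 3*c


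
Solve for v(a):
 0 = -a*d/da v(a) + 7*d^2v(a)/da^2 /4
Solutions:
 v(a) = C1 + C2*erfi(sqrt(14)*a/7)


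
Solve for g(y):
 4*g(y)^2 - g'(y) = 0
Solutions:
 g(y) = -1/(C1 + 4*y)


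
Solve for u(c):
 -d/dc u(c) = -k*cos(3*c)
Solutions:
 u(c) = C1 + k*sin(3*c)/3


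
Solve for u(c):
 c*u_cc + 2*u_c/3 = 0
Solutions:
 u(c) = C1 + C2*c^(1/3)


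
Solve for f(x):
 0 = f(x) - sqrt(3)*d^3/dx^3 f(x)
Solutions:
 f(x) = C3*exp(3^(5/6)*x/3) + (C1*sin(3^(1/3)*x/2) + C2*cos(3^(1/3)*x/2))*exp(-3^(5/6)*x/6)


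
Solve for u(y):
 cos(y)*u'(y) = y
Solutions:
 u(y) = C1 + Integral(y/cos(y), y)


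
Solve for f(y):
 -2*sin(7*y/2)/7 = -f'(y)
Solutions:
 f(y) = C1 - 4*cos(7*y/2)/49


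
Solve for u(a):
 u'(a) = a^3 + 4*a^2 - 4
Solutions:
 u(a) = C1 + a^4/4 + 4*a^3/3 - 4*a


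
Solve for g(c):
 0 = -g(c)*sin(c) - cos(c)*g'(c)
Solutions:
 g(c) = C1*cos(c)


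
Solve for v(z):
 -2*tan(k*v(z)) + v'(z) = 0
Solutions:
 v(z) = Piecewise((-asin(exp(C1*k + 2*k*z))/k + pi/k, Ne(k, 0)), (nan, True))
 v(z) = Piecewise((asin(exp(C1*k + 2*k*z))/k, Ne(k, 0)), (nan, True))


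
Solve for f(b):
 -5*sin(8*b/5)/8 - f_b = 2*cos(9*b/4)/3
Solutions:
 f(b) = C1 - 8*sin(9*b/4)/27 + 25*cos(8*b/5)/64


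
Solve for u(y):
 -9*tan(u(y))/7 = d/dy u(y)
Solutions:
 u(y) = pi - asin(C1*exp(-9*y/7))
 u(y) = asin(C1*exp(-9*y/7))


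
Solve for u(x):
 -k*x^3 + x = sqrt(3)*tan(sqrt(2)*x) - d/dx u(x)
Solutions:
 u(x) = C1 + k*x^4/4 - x^2/2 - sqrt(6)*log(cos(sqrt(2)*x))/2


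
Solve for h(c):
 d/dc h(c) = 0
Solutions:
 h(c) = C1


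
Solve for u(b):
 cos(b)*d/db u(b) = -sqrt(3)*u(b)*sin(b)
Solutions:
 u(b) = C1*cos(b)^(sqrt(3))


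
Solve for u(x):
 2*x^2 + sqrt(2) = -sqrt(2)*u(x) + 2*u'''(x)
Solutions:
 u(x) = C3*exp(2^(5/6)*x/2) - sqrt(2)*x^2 + (C1*sin(2^(5/6)*sqrt(3)*x/4) + C2*cos(2^(5/6)*sqrt(3)*x/4))*exp(-2^(5/6)*x/4) - 1


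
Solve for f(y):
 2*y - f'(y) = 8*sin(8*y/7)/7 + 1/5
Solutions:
 f(y) = C1 + y^2 - y/5 + cos(8*y/7)


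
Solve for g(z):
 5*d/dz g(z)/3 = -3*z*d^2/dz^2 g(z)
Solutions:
 g(z) = C1 + C2*z^(4/9)


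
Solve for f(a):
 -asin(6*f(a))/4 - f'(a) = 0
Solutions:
 Integral(1/asin(6*_y), (_y, f(a))) = C1 - a/4


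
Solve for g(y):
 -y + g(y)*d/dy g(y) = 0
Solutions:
 g(y) = -sqrt(C1 + y^2)
 g(y) = sqrt(C1 + y^2)


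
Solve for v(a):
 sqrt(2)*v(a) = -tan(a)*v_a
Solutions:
 v(a) = C1/sin(a)^(sqrt(2))


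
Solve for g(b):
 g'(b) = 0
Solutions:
 g(b) = C1


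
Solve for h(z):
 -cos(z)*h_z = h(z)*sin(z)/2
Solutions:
 h(z) = C1*sqrt(cos(z))


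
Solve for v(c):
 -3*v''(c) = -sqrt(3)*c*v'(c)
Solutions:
 v(c) = C1 + C2*erfi(sqrt(2)*3^(3/4)*c/6)


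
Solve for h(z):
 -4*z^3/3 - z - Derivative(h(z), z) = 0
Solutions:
 h(z) = C1 - z^4/3 - z^2/2


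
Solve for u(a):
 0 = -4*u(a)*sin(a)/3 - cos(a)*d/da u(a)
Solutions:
 u(a) = C1*cos(a)^(4/3)


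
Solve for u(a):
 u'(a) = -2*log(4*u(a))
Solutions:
 Integral(1/(log(_y) + 2*log(2)), (_y, u(a)))/2 = C1 - a


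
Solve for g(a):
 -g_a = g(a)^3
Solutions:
 g(a) = -sqrt(2)*sqrt(-1/(C1 - a))/2
 g(a) = sqrt(2)*sqrt(-1/(C1 - a))/2


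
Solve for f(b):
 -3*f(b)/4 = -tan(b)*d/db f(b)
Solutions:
 f(b) = C1*sin(b)^(3/4)


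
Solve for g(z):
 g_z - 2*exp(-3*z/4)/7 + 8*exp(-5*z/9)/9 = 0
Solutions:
 g(z) = C1 - 8*exp(-3*z/4)/21 + 8*exp(-5*z/9)/5


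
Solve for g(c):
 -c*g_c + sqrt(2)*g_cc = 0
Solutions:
 g(c) = C1 + C2*erfi(2^(1/4)*c/2)


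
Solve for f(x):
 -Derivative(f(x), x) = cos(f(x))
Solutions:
 f(x) = pi - asin((C1 + exp(2*x))/(C1 - exp(2*x)))
 f(x) = asin((C1 + exp(2*x))/(C1 - exp(2*x)))


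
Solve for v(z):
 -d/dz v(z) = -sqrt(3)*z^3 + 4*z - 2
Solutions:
 v(z) = C1 + sqrt(3)*z^4/4 - 2*z^2 + 2*z


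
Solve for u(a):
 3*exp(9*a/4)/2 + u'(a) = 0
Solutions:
 u(a) = C1 - 2*exp(9*a/4)/3


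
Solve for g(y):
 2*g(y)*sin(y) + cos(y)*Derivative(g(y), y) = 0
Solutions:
 g(y) = C1*cos(y)^2


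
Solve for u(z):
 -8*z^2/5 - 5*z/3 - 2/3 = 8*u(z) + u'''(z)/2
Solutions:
 u(z) = C3*exp(-2*2^(1/3)*z) - z^2/5 - 5*z/24 + (C1*sin(2^(1/3)*sqrt(3)*z) + C2*cos(2^(1/3)*sqrt(3)*z))*exp(2^(1/3)*z) - 1/12


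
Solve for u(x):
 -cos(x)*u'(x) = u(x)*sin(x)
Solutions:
 u(x) = C1*cos(x)


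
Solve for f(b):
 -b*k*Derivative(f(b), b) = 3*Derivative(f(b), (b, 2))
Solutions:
 f(b) = Piecewise((-sqrt(6)*sqrt(pi)*C1*erf(sqrt(6)*b*sqrt(k)/6)/(2*sqrt(k)) - C2, (k > 0) | (k < 0)), (-C1*b - C2, True))


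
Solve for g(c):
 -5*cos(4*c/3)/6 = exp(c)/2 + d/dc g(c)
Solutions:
 g(c) = C1 - exp(c)/2 - 5*sin(4*c/3)/8


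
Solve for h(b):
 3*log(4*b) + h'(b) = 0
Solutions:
 h(b) = C1 - 3*b*log(b) - b*log(64) + 3*b


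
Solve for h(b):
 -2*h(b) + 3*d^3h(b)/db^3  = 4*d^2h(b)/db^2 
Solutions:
 h(b) = C1*exp(b*(-(9*sqrt(1113) + 307)^(1/3) - 16/(9*sqrt(1113) + 307)^(1/3) + 8)/18)*sin(sqrt(3)*b*(-(9*sqrt(1113) + 307)^(1/3) + 16/(9*sqrt(1113) + 307)^(1/3))/18) + C2*exp(b*(-(9*sqrt(1113) + 307)^(1/3) - 16/(9*sqrt(1113) + 307)^(1/3) + 8)/18)*cos(sqrt(3)*b*(-(9*sqrt(1113) + 307)^(1/3) + 16/(9*sqrt(1113) + 307)^(1/3))/18) + C3*exp(b*(16/(9*sqrt(1113) + 307)^(1/3) + 4 + (9*sqrt(1113) + 307)^(1/3))/9)


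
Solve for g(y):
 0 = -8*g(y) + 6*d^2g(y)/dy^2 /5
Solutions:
 g(y) = C1*exp(-2*sqrt(15)*y/3) + C2*exp(2*sqrt(15)*y/3)


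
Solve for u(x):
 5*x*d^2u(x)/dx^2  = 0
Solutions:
 u(x) = C1 + C2*x


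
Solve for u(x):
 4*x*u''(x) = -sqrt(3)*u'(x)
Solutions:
 u(x) = C1 + C2*x^(1 - sqrt(3)/4)


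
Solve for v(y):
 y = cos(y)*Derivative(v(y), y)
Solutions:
 v(y) = C1 + Integral(y/cos(y), y)


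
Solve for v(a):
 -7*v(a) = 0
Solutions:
 v(a) = 0


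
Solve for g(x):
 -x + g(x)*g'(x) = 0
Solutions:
 g(x) = -sqrt(C1 + x^2)
 g(x) = sqrt(C1 + x^2)


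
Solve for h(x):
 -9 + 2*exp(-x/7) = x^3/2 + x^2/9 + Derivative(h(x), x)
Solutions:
 h(x) = C1 - x^4/8 - x^3/27 - 9*x - 14*exp(-x/7)


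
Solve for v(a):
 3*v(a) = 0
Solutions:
 v(a) = 0


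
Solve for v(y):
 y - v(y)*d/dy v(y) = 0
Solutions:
 v(y) = -sqrt(C1 + y^2)
 v(y) = sqrt(C1 + y^2)


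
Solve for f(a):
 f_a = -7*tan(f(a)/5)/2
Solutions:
 f(a) = -5*asin(C1*exp(-7*a/10)) + 5*pi
 f(a) = 5*asin(C1*exp(-7*a/10))


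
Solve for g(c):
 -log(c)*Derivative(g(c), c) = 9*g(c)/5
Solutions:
 g(c) = C1*exp(-9*li(c)/5)


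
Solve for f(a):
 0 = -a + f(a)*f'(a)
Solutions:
 f(a) = -sqrt(C1 + a^2)
 f(a) = sqrt(C1 + a^2)


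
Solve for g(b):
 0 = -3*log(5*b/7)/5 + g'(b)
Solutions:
 g(b) = C1 + 3*b*log(b)/5 - 3*b*log(7)/5 - 3*b/5 + 3*b*log(5)/5


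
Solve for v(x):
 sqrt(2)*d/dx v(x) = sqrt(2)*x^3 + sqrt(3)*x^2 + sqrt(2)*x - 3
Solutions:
 v(x) = C1 + x^4/4 + sqrt(6)*x^3/6 + x^2/2 - 3*sqrt(2)*x/2


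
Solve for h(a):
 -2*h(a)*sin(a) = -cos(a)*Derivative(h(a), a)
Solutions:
 h(a) = C1/cos(a)^2


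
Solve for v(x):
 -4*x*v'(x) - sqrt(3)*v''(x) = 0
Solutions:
 v(x) = C1 + C2*erf(sqrt(2)*3^(3/4)*x/3)


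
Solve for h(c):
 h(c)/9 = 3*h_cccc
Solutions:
 h(c) = C1*exp(-3^(1/4)*c/3) + C2*exp(3^(1/4)*c/3) + C3*sin(3^(1/4)*c/3) + C4*cos(3^(1/4)*c/3)


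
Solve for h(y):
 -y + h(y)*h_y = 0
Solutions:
 h(y) = -sqrt(C1 + y^2)
 h(y) = sqrt(C1 + y^2)


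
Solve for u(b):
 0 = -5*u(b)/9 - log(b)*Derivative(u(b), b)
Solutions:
 u(b) = C1*exp(-5*li(b)/9)


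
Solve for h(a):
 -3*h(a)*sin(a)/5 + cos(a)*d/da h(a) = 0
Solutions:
 h(a) = C1/cos(a)^(3/5)


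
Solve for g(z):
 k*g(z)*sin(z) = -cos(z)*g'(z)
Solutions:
 g(z) = C1*exp(k*log(cos(z)))


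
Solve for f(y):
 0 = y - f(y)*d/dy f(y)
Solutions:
 f(y) = -sqrt(C1 + y^2)
 f(y) = sqrt(C1 + y^2)


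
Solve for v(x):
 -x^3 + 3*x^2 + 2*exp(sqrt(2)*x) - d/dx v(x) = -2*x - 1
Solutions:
 v(x) = C1 - x^4/4 + x^3 + x^2 + x + sqrt(2)*exp(sqrt(2)*x)


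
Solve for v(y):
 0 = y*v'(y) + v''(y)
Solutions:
 v(y) = C1 + C2*erf(sqrt(2)*y/2)


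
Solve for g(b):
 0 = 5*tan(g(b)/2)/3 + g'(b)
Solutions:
 g(b) = -2*asin(C1*exp(-5*b/6)) + 2*pi
 g(b) = 2*asin(C1*exp(-5*b/6))


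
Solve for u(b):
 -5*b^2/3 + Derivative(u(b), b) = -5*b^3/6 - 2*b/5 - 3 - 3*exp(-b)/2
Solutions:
 u(b) = C1 - 5*b^4/24 + 5*b^3/9 - b^2/5 - 3*b + 3*exp(-b)/2


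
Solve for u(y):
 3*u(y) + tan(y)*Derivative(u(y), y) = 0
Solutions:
 u(y) = C1/sin(y)^3


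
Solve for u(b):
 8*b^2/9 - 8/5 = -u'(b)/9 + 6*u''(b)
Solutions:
 u(b) = C1 + C2*exp(b/54) - 8*b^3/3 - 432*b^2 - 233208*b/5


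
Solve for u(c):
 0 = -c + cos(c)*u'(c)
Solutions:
 u(c) = C1 + Integral(c/cos(c), c)


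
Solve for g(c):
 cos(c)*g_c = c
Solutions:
 g(c) = C1 + Integral(c/cos(c), c)


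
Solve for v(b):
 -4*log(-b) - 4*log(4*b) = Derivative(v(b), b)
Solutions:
 v(b) = C1 - 8*b*log(b) + 4*b*(-2*log(2) + 2 - I*pi)


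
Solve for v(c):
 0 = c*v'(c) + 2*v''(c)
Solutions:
 v(c) = C1 + C2*erf(c/2)


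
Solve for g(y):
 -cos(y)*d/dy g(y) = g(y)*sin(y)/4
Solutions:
 g(y) = C1*cos(y)^(1/4)


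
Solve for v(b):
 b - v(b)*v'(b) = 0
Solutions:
 v(b) = -sqrt(C1 + b^2)
 v(b) = sqrt(C1 + b^2)


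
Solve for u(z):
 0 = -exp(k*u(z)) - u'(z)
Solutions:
 u(z) = Piecewise((log(1/(C1*k + k*z))/k, Ne(k, 0)), (nan, True))
 u(z) = Piecewise((C1 - z, Eq(k, 0)), (nan, True))


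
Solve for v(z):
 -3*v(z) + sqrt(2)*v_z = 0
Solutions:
 v(z) = C1*exp(3*sqrt(2)*z/2)


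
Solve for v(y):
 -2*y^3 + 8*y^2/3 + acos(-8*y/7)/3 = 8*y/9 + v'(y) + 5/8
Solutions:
 v(y) = C1 - y^4/2 + 8*y^3/9 - 4*y^2/9 + y*acos(-8*y/7)/3 - 5*y/8 + sqrt(49 - 64*y^2)/24


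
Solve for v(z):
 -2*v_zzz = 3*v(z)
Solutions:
 v(z) = C3*exp(-2^(2/3)*3^(1/3)*z/2) + (C1*sin(2^(2/3)*3^(5/6)*z/4) + C2*cos(2^(2/3)*3^(5/6)*z/4))*exp(2^(2/3)*3^(1/3)*z/4)


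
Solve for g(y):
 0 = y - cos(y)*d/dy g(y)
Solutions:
 g(y) = C1 + Integral(y/cos(y), y)


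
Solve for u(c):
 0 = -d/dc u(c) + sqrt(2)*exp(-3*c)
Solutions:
 u(c) = C1 - sqrt(2)*exp(-3*c)/3


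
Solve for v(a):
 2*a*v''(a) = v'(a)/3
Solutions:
 v(a) = C1 + C2*a^(7/6)


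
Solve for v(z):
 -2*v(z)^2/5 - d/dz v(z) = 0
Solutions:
 v(z) = 5/(C1 + 2*z)


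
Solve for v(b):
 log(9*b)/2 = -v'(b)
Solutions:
 v(b) = C1 - b*log(b)/2 - b*log(3) + b/2


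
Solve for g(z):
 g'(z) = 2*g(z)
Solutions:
 g(z) = C1*exp(2*z)


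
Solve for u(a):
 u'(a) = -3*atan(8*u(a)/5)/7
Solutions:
 Integral(1/atan(8*_y/5), (_y, u(a))) = C1 - 3*a/7


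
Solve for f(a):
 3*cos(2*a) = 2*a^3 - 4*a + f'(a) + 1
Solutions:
 f(a) = C1 - a^4/2 + 2*a^2 - a + 3*sin(2*a)/2


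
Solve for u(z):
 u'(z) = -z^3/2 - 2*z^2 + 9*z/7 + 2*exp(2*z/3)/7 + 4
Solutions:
 u(z) = C1 - z^4/8 - 2*z^3/3 + 9*z^2/14 + 4*z + 3*exp(2*z/3)/7


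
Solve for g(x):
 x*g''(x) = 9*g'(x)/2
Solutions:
 g(x) = C1 + C2*x^(11/2)


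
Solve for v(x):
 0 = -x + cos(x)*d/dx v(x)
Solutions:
 v(x) = C1 + Integral(x/cos(x), x)


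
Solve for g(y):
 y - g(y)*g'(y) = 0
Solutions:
 g(y) = -sqrt(C1 + y^2)
 g(y) = sqrt(C1 + y^2)


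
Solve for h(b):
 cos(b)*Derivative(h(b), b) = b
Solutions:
 h(b) = C1 + Integral(b/cos(b), b)


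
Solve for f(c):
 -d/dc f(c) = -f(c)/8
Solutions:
 f(c) = C1*exp(c/8)


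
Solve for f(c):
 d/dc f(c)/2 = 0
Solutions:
 f(c) = C1


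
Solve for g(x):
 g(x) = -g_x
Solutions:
 g(x) = C1*exp(-x)


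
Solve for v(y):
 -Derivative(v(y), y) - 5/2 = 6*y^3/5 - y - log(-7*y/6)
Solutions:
 v(y) = C1 - 3*y^4/10 + y^2/2 + y*log(-y) + y*(-7/2 - log(6) + log(7))


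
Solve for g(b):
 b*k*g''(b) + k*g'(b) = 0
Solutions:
 g(b) = C1 + C2*log(b)


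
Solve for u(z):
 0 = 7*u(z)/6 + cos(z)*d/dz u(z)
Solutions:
 u(z) = C1*(sin(z) - 1)^(7/12)/(sin(z) + 1)^(7/12)


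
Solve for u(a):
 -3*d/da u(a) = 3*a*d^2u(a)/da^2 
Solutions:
 u(a) = C1 + C2*log(a)


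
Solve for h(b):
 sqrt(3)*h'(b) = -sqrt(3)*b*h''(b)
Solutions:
 h(b) = C1 + C2*log(b)


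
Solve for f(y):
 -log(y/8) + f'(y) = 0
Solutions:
 f(y) = C1 + y*log(y) - y*log(8) - y


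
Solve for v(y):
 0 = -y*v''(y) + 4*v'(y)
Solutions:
 v(y) = C1 + C2*y^5


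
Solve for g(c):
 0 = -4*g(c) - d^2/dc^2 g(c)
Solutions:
 g(c) = C1*sin(2*c) + C2*cos(2*c)


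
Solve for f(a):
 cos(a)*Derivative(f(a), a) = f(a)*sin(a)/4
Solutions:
 f(a) = C1/cos(a)^(1/4)


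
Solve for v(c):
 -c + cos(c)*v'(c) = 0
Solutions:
 v(c) = C1 + Integral(c/cos(c), c)


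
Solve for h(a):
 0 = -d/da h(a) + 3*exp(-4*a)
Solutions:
 h(a) = C1 - 3*exp(-4*a)/4


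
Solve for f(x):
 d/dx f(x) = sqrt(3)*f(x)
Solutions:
 f(x) = C1*exp(sqrt(3)*x)


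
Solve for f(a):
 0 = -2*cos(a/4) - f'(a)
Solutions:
 f(a) = C1 - 8*sin(a/4)


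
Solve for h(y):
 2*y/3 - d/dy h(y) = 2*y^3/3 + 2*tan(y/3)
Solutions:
 h(y) = C1 - y^4/6 + y^2/3 + 6*log(cos(y/3))


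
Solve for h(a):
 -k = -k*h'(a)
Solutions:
 h(a) = C1 + a


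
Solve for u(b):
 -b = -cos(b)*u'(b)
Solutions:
 u(b) = C1 + Integral(b/cos(b), b)


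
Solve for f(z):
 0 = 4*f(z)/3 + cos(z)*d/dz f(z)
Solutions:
 f(z) = C1*(sin(z) - 1)^(2/3)/(sin(z) + 1)^(2/3)


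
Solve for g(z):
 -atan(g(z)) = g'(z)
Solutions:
 Integral(1/atan(_y), (_y, g(z))) = C1 - z


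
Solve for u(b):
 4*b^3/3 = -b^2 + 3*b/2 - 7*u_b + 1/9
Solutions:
 u(b) = C1 - b^4/21 - b^3/21 + 3*b^2/28 + b/63


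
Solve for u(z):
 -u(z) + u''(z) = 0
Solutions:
 u(z) = C1*exp(-z) + C2*exp(z)


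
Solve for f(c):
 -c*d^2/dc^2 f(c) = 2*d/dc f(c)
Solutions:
 f(c) = C1 + C2/c


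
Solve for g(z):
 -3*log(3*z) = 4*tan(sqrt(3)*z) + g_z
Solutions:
 g(z) = C1 - 3*z*log(z) - 3*z*log(3) + 3*z + 4*sqrt(3)*log(cos(sqrt(3)*z))/3


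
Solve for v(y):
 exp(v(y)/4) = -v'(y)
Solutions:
 v(y) = 4*log(1/(C1 + y)) + 8*log(2)


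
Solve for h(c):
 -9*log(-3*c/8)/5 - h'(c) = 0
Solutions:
 h(c) = C1 - 9*c*log(-c)/5 + 9*c*(-log(3) + 1 + 3*log(2))/5


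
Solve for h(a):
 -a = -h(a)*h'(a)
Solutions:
 h(a) = -sqrt(C1 + a^2)
 h(a) = sqrt(C1 + a^2)


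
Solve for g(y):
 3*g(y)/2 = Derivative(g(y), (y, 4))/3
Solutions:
 g(y) = C1*exp(-2^(3/4)*sqrt(3)*y/2) + C2*exp(2^(3/4)*sqrt(3)*y/2) + C3*sin(2^(3/4)*sqrt(3)*y/2) + C4*cos(2^(3/4)*sqrt(3)*y/2)


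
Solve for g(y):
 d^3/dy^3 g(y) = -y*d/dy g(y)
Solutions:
 g(y) = C1 + Integral(C2*airyai(-y) + C3*airybi(-y), y)


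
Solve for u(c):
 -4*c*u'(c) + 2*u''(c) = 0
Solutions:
 u(c) = C1 + C2*erfi(c)


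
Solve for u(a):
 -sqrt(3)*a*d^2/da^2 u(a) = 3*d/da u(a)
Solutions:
 u(a) = C1 + C2*a^(1 - sqrt(3))


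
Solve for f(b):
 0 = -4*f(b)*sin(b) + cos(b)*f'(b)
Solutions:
 f(b) = C1/cos(b)^4


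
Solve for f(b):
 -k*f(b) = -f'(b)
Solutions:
 f(b) = C1*exp(b*k)


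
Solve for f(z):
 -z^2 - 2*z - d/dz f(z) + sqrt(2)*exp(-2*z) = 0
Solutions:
 f(z) = C1 - z^3/3 - z^2 - sqrt(2)*exp(-2*z)/2


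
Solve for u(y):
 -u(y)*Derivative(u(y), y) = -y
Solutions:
 u(y) = -sqrt(C1 + y^2)
 u(y) = sqrt(C1 + y^2)


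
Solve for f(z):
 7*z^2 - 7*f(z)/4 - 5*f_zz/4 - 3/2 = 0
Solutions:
 f(z) = C1*sin(sqrt(35)*z/5) + C2*cos(sqrt(35)*z/5) + 4*z^2 - 46/7


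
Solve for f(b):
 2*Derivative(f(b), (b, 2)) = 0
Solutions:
 f(b) = C1 + C2*b


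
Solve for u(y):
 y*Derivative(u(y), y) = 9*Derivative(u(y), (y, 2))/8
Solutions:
 u(y) = C1 + C2*erfi(2*y/3)


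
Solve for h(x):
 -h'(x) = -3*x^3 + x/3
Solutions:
 h(x) = C1 + 3*x^4/4 - x^2/6


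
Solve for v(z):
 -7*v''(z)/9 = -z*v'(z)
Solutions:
 v(z) = C1 + C2*erfi(3*sqrt(14)*z/14)


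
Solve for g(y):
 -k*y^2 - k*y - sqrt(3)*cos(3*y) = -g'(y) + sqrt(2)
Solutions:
 g(y) = C1 + k*y^3/3 + k*y^2/2 + sqrt(2)*y + sqrt(3)*sin(3*y)/3


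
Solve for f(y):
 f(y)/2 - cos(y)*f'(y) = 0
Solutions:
 f(y) = C1*(sin(y) + 1)^(1/4)/(sin(y) - 1)^(1/4)


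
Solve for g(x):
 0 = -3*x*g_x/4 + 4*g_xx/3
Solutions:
 g(x) = C1 + C2*erfi(3*sqrt(2)*x/8)


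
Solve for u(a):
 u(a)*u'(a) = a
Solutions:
 u(a) = -sqrt(C1 + a^2)
 u(a) = sqrt(C1 + a^2)


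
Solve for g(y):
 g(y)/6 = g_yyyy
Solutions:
 g(y) = C1*exp(-6^(3/4)*y/6) + C2*exp(6^(3/4)*y/6) + C3*sin(6^(3/4)*y/6) + C4*cos(6^(3/4)*y/6)


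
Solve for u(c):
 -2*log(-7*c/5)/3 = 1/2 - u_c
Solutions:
 u(c) = C1 + 2*c*log(-c)/3 + c*(-4*log(5) - 1 + 4*log(7))/6


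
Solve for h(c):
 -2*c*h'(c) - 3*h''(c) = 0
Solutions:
 h(c) = C1 + C2*erf(sqrt(3)*c/3)


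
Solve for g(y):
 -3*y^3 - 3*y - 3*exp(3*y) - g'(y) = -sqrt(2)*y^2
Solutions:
 g(y) = C1 - 3*y^4/4 + sqrt(2)*y^3/3 - 3*y^2/2 - exp(3*y)


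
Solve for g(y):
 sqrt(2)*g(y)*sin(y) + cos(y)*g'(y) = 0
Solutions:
 g(y) = C1*cos(y)^(sqrt(2))


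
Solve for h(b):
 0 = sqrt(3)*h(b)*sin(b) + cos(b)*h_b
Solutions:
 h(b) = C1*cos(b)^(sqrt(3))


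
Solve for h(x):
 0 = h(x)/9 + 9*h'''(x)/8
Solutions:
 h(x) = C3*exp(-2*3^(2/3)*x/9) + (C1*sin(3^(1/6)*x/3) + C2*cos(3^(1/6)*x/3))*exp(3^(2/3)*x/9)


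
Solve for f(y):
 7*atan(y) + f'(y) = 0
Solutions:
 f(y) = C1 - 7*y*atan(y) + 7*log(y^2 + 1)/2


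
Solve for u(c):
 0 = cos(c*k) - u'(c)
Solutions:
 u(c) = C1 + sin(c*k)/k


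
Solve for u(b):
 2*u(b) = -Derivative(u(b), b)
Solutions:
 u(b) = C1*exp(-2*b)


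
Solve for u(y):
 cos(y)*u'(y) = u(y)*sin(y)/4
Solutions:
 u(y) = C1/cos(y)^(1/4)


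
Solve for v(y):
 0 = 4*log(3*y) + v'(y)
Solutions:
 v(y) = C1 - 4*y*log(y) - y*log(81) + 4*y


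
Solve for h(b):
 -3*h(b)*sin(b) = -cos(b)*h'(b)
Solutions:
 h(b) = C1/cos(b)^3


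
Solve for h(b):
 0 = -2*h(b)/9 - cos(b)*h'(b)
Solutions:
 h(b) = C1*(sin(b) - 1)^(1/9)/(sin(b) + 1)^(1/9)


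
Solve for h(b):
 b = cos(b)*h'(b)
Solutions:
 h(b) = C1 + Integral(b/cos(b), b)


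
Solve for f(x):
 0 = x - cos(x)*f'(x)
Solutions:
 f(x) = C1 + Integral(x/cos(x), x)


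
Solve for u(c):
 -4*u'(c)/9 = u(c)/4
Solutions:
 u(c) = C1*exp(-9*c/16)


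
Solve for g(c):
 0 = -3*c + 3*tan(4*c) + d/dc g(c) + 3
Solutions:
 g(c) = C1 + 3*c^2/2 - 3*c + 3*log(cos(4*c))/4


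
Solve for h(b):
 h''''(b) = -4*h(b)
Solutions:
 h(b) = (C1*sin(b) + C2*cos(b))*exp(-b) + (C3*sin(b) + C4*cos(b))*exp(b)


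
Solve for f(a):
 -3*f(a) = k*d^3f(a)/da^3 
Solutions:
 f(a) = C1*exp(3^(1/3)*a*(-1/k)^(1/3)) + C2*exp(a*(-1/k)^(1/3)*(-3^(1/3) + 3^(5/6)*I)/2) + C3*exp(-a*(-1/k)^(1/3)*(3^(1/3) + 3^(5/6)*I)/2)


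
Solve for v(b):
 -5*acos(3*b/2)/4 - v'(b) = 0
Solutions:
 v(b) = C1 - 5*b*acos(3*b/2)/4 + 5*sqrt(4 - 9*b^2)/12


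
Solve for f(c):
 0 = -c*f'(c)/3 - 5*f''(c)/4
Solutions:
 f(c) = C1 + C2*erf(sqrt(30)*c/15)


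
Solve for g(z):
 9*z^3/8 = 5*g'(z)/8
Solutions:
 g(z) = C1 + 9*z^4/20


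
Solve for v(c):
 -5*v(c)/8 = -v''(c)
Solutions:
 v(c) = C1*exp(-sqrt(10)*c/4) + C2*exp(sqrt(10)*c/4)


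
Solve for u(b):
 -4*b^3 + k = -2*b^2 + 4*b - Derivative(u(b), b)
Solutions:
 u(b) = C1 + b^4 - 2*b^3/3 + 2*b^2 - b*k


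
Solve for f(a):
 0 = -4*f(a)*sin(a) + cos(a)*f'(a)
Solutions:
 f(a) = C1/cos(a)^4


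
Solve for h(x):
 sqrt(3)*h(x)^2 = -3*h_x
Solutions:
 h(x) = 3/(C1 + sqrt(3)*x)


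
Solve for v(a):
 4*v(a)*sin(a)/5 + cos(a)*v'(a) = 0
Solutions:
 v(a) = C1*cos(a)^(4/5)


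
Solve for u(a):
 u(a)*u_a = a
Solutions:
 u(a) = -sqrt(C1 + a^2)
 u(a) = sqrt(C1 + a^2)


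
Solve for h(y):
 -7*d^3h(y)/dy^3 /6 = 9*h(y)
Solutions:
 h(y) = C3*exp(-3*2^(1/3)*7^(2/3)*y/7) + (C1*sin(3*2^(1/3)*sqrt(3)*7^(2/3)*y/14) + C2*cos(3*2^(1/3)*sqrt(3)*7^(2/3)*y/14))*exp(3*2^(1/3)*7^(2/3)*y/14)


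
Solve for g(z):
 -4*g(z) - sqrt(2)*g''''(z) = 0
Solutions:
 g(z) = (C1*sin(2^(7/8)*z/2) + C2*cos(2^(7/8)*z/2))*exp(-2^(7/8)*z/2) + (C3*sin(2^(7/8)*z/2) + C4*cos(2^(7/8)*z/2))*exp(2^(7/8)*z/2)


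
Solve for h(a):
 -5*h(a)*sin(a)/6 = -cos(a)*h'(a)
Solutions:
 h(a) = C1/cos(a)^(5/6)


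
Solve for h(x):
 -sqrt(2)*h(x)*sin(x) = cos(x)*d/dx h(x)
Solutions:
 h(x) = C1*cos(x)^(sqrt(2))


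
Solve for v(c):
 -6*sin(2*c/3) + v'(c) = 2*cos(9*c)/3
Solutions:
 v(c) = C1 + 2*sin(9*c)/27 - 9*cos(2*c/3)


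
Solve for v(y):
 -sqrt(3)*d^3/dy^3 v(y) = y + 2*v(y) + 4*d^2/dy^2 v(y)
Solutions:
 v(y) = C1*exp(y*(-8*sqrt(3) + 16/(sqrt(627) + 145*sqrt(3)/9)^(1/3) + 3*(sqrt(627) + 145*sqrt(3)/9)^(1/3))/18)*sin(sqrt(3)*y*(-3*(sqrt(627) + 145*sqrt(3)/9)^(1/3) + 16/(sqrt(627) + 145*sqrt(3)/9)^(1/3))/18) + C2*exp(y*(-8*sqrt(3) + 16/(sqrt(627) + 145*sqrt(3)/9)^(1/3) + 3*(sqrt(627) + 145*sqrt(3)/9)^(1/3))/18)*cos(sqrt(3)*y*(-3*(sqrt(627) + 145*sqrt(3)/9)^(1/3) + 16/(sqrt(627) + 145*sqrt(3)/9)^(1/3))/18) + C3*exp(-y*(16/(sqrt(627) + 145*sqrt(3)/9)^(1/3) + 4*sqrt(3) + 3*(sqrt(627) + 145*sqrt(3)/9)^(1/3))/9) - y/2


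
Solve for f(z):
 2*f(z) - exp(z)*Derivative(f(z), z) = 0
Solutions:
 f(z) = C1*exp(-2*exp(-z))


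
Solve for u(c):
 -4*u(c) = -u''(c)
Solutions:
 u(c) = C1*exp(-2*c) + C2*exp(2*c)


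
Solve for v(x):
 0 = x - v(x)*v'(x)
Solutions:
 v(x) = -sqrt(C1 + x^2)
 v(x) = sqrt(C1 + x^2)


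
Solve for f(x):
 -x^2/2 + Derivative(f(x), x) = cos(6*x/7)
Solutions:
 f(x) = C1 + x^3/6 + 7*sin(6*x/7)/6


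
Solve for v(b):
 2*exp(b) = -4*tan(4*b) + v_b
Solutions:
 v(b) = C1 + 2*exp(b) - log(cos(4*b))


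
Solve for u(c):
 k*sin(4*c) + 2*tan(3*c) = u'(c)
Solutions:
 u(c) = C1 - k*cos(4*c)/4 - 2*log(cos(3*c))/3


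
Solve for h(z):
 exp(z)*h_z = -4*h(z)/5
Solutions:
 h(z) = C1*exp(4*exp(-z)/5)


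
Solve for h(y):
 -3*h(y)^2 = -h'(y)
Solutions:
 h(y) = -1/(C1 + 3*y)


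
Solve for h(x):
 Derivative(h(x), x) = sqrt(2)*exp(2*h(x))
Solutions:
 h(x) = log(-sqrt(-1/(C1 + sqrt(2)*x))) - log(2)/2
 h(x) = log(-1/(C1 + sqrt(2)*x))/2 - log(2)/2


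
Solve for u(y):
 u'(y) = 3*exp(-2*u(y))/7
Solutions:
 u(y) = log(-sqrt(C1 + 42*y)) - log(7)
 u(y) = log(C1 + 42*y)/2 - log(7)


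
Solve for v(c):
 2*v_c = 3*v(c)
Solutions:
 v(c) = C1*exp(3*c/2)


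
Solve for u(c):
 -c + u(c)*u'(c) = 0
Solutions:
 u(c) = -sqrt(C1 + c^2)
 u(c) = sqrt(C1 + c^2)


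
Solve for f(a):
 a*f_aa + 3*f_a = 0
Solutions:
 f(a) = C1 + C2/a^2


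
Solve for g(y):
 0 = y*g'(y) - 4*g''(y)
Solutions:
 g(y) = C1 + C2*erfi(sqrt(2)*y/4)


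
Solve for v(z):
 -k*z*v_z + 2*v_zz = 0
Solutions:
 v(z) = Piecewise((-sqrt(pi)*C1*erf(z*sqrt(-k)/2)/sqrt(-k) - C2, (k > 0) | (k < 0)), (-C1*z - C2, True))


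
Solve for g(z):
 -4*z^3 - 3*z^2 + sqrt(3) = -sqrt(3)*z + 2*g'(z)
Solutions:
 g(z) = C1 - z^4/2 - z^3/2 + sqrt(3)*z^2/4 + sqrt(3)*z/2


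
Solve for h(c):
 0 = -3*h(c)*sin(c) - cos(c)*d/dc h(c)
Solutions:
 h(c) = C1*cos(c)^3


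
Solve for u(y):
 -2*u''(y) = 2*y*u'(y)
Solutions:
 u(y) = C1 + C2*erf(sqrt(2)*y/2)


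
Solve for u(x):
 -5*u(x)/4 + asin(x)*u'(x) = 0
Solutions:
 u(x) = C1*exp(5*Integral(1/asin(x), x)/4)


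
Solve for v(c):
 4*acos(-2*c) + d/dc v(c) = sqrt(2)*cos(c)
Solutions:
 v(c) = C1 - 4*c*acos(-2*c) - 2*sqrt(1 - 4*c^2) + sqrt(2)*sin(c)


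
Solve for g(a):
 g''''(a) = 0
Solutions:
 g(a) = C1 + C2*a + C3*a^2 + C4*a^3


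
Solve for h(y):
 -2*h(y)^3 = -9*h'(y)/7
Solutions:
 h(y) = -3*sqrt(2)*sqrt(-1/(C1 + 14*y))/2
 h(y) = 3*sqrt(2)*sqrt(-1/(C1 + 14*y))/2


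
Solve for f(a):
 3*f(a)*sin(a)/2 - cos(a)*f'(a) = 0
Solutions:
 f(a) = C1/cos(a)^(3/2)


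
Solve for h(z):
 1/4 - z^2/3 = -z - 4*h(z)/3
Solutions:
 h(z) = z^2/4 - 3*z/4 - 3/16
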